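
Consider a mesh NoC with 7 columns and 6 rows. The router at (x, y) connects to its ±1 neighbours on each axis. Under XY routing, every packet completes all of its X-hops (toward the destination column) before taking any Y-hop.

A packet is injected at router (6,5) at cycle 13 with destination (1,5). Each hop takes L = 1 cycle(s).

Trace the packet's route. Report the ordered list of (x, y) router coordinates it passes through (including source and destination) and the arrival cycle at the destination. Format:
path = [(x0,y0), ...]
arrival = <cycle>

path = [(6,5), (5,5), (4,5), (3,5), (2,5), (1,5)]
arrival = 18

[0] x=6 y=5 t=13
[1] x=5 y=5 t=14 →W
[2] x=4 y=5 t=15 →W
[3] x=3 y=5 t=16 →W
[4] x=2 y=5 t=17 →W
[5] x=1 y=5 t=18 →W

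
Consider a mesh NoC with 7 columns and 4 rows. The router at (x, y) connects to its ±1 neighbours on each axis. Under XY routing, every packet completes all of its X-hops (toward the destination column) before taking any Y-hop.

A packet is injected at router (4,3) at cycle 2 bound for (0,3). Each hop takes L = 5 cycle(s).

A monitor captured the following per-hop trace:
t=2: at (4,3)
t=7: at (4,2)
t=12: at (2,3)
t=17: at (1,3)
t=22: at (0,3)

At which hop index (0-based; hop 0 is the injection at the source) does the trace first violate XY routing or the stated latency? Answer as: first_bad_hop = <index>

  1: Δx=+0 Δy=-1 Δt=5 [BAD: Y-move but x=4≠0]

first_bad_hop = 1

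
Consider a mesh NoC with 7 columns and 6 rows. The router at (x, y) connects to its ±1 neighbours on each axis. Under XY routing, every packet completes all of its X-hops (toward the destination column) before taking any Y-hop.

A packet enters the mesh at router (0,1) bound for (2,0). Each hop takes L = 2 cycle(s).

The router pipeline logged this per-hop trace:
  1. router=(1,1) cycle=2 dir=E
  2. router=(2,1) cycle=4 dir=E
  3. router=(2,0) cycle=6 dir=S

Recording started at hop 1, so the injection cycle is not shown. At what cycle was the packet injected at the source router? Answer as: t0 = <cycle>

At hop 1 the cycle is 2; in general cyc_k = t0 + kL.
So t0 = 2 − 1·2 = 0.

t0 = 0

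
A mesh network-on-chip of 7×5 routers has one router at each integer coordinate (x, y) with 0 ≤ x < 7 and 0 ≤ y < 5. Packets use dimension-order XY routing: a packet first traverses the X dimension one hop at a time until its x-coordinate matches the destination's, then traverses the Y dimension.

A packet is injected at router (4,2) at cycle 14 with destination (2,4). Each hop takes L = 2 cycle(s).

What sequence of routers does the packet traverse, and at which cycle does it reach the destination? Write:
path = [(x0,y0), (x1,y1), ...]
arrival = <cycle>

  0. router=(4,2) cycle=14 (inject)
  1. router=(3,2) cycle=16 dir=W
  2. router=(2,2) cycle=18 dir=W
  3. router=(2,3) cycle=20 dir=N
  4. router=(2,4) cycle=22 dir=N

path = [(4,2), (3,2), (2,2), (2,3), (2,4)]
arrival = 22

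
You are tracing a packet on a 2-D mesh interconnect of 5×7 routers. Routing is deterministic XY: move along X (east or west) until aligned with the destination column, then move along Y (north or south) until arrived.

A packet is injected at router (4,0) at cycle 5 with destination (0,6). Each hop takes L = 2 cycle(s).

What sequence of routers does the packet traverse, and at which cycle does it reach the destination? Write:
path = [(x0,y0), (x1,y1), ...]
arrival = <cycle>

t=5: at (4,0)
t=7: at (3,0) after W
t=9: at (2,0) after W
t=11: at (1,0) after W
t=13: at (0,0) after W
t=15: at (0,1) after N
t=17: at (0,2) after N
t=19: at (0,3) after N
t=21: at (0,4) after N
t=23: at (0,5) after N
t=25: at (0,6) after N

path = [(4,0), (3,0), (2,0), (1,0), (0,0), (0,1), (0,2), (0,3), (0,4), (0,5), (0,6)]
arrival = 25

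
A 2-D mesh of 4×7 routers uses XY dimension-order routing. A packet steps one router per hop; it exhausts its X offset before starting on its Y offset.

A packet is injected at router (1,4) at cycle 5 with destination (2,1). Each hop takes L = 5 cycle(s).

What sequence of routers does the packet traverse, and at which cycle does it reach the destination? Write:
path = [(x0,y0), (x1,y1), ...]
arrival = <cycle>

path = [(1,4), (2,4), (2,3), (2,2), (2,1)]
arrival = 25

[0] x=1 y=4 t=5
[1] x=2 y=4 t=10 →E
[2] x=2 y=3 t=15 →S
[3] x=2 y=2 t=20 →S
[4] x=2 y=1 t=25 →S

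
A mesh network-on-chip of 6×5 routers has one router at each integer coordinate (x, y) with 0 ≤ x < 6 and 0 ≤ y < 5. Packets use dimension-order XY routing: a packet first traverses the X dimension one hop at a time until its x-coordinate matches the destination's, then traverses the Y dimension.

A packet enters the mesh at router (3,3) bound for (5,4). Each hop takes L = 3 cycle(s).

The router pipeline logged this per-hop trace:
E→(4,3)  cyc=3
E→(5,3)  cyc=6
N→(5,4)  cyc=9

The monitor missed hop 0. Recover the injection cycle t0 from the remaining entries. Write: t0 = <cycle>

t0 = 0

Hop 1 reached at cycle 3; hop k is at t0 + k·L.
Subtract one hop: t0 = 3 − 3 = 0.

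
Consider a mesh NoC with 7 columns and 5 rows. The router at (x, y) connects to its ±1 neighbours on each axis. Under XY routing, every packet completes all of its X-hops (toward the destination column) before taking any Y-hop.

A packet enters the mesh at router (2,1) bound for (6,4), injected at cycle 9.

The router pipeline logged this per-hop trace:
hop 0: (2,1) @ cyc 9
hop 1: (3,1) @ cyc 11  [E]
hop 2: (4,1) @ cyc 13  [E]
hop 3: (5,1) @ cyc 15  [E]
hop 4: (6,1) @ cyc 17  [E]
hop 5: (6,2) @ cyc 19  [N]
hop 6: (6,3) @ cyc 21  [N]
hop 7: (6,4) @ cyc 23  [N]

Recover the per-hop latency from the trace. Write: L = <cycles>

Δcyc across hop 0→1: 11 − 9 = 2.
Each hop adds L, hence L = 2.

L = 2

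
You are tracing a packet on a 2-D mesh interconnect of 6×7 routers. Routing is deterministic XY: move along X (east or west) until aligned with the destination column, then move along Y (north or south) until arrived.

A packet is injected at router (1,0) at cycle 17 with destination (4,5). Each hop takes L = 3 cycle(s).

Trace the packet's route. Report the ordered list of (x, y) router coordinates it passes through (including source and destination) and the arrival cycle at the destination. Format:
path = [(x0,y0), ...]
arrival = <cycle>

hop 0: (1,0) @ cyc 17
hop 1: (2,0) @ cyc 20  [E]
hop 2: (3,0) @ cyc 23  [E]
hop 3: (4,0) @ cyc 26  [E]
hop 4: (4,1) @ cyc 29  [N]
hop 5: (4,2) @ cyc 32  [N]
hop 6: (4,3) @ cyc 35  [N]
hop 7: (4,4) @ cyc 38  [N]
hop 8: (4,5) @ cyc 41  [N]

path = [(1,0), (2,0), (3,0), (4,0), (4,1), (4,2), (4,3), (4,4), (4,5)]
arrival = 41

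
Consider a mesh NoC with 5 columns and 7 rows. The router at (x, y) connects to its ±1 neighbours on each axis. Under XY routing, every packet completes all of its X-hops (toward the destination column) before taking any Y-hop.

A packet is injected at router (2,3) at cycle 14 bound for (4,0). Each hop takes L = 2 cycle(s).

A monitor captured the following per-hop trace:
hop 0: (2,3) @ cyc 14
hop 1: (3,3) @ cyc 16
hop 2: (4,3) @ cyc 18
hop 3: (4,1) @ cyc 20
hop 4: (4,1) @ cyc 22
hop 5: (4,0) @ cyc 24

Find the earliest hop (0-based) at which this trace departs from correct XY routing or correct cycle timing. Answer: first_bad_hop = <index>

  1: Δx=+1 Δy=+0 Δt=2 [ok]
  2: Δx=+1 Δy=+0 Δt=2 [ok]
  3: Δx=+0 Δy=-2 Δt=2 [BAD: non-unit step]

first_bad_hop = 3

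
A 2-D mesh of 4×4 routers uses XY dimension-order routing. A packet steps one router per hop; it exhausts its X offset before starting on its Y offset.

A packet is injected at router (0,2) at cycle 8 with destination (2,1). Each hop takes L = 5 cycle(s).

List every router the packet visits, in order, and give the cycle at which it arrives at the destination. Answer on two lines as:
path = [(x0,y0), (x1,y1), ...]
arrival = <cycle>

#0 — 0,2 | c8
#1 — 1,2 | c13 | E
#2 — 2,2 | c18 | E
#3 — 2,1 | c23 | S

path = [(0,2), (1,2), (2,2), (2,1)]
arrival = 23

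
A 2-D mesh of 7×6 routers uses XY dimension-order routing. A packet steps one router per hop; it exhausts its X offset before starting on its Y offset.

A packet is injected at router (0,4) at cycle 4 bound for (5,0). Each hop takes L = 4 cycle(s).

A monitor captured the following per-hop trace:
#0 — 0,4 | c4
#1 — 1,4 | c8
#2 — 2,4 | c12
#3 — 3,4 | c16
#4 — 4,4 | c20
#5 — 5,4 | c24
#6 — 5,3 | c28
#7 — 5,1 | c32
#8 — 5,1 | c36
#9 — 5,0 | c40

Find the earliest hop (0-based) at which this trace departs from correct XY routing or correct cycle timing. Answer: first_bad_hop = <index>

[1] (+1,+0) / 4c ⇒ ok
[2] (+1,+0) / 4c ⇒ ok
[3] (+1,+0) / 4c ⇒ ok
[4] (+1,+0) / 4c ⇒ ok
[5] (+1,+0) / 4c ⇒ ok
[6] (+0,-1) / 4c ⇒ ok
[7] (+0,-2) / 4c ⇒ BAD: non-unit step

first_bad_hop = 7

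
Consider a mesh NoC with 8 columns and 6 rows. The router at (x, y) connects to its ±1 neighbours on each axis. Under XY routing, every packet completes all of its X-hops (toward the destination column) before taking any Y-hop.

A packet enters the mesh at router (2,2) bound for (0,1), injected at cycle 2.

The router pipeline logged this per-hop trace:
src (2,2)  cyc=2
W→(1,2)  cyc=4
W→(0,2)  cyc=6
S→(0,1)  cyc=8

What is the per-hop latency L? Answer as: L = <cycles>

L = 2

Δcyc across hop 0→1: 4 − 2 = 2.
Each hop adds L, hence L = 2.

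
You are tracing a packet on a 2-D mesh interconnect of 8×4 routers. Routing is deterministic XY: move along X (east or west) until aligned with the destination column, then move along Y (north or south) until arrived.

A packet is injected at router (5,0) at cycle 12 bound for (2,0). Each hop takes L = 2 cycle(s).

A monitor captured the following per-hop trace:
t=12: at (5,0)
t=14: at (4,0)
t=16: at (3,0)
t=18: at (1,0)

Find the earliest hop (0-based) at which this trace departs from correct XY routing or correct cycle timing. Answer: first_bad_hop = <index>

first_bad_hop = 3

check 1→ d=(-1,0) cyc+2: ok
check 2→ d=(-1,0) cyc+2: ok
check 3→ d=(-2,0) cyc+2: BAD: non-unit step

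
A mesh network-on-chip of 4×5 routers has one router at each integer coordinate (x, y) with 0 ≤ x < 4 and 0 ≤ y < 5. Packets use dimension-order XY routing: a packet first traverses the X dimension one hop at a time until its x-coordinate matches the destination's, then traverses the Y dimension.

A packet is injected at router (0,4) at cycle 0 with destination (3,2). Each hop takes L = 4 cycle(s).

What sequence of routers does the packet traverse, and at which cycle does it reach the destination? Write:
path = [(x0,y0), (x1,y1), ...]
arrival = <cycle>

path = [(0,4), (1,4), (2,4), (3,4), (3,3), (3,2)]
arrival = 20

[0] x=0 y=4 t=0
[1] x=1 y=4 t=4 →E
[2] x=2 y=4 t=8 →E
[3] x=3 y=4 t=12 →E
[4] x=3 y=3 t=16 →S
[5] x=3 y=2 t=20 →S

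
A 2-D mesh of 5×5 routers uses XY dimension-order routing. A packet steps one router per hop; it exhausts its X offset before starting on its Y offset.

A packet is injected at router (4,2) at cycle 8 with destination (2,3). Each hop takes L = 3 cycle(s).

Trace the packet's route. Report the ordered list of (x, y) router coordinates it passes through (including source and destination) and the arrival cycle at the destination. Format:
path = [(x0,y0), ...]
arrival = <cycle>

path = [(4,2), (3,2), (2,2), (2,3)]
arrival = 17

hop 0: (4,2) @ cyc 8
hop 1: (3,2) @ cyc 11  [W]
hop 2: (2,2) @ cyc 14  [W]
hop 3: (2,3) @ cyc 17  [N]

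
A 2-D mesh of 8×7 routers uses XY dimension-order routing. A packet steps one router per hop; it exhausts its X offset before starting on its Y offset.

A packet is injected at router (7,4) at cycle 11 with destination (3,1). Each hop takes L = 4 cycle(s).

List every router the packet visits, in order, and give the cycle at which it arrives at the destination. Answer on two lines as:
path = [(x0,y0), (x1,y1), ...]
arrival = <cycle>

  0. router=(7,4) cycle=11 (inject)
  1. router=(6,4) cycle=15 dir=W
  2. router=(5,4) cycle=19 dir=W
  3. router=(4,4) cycle=23 dir=W
  4. router=(3,4) cycle=27 dir=W
  5. router=(3,3) cycle=31 dir=S
  6. router=(3,2) cycle=35 dir=S
  7. router=(3,1) cycle=39 dir=S

path = [(7,4), (6,4), (5,4), (4,4), (3,4), (3,3), (3,2), (3,1)]
arrival = 39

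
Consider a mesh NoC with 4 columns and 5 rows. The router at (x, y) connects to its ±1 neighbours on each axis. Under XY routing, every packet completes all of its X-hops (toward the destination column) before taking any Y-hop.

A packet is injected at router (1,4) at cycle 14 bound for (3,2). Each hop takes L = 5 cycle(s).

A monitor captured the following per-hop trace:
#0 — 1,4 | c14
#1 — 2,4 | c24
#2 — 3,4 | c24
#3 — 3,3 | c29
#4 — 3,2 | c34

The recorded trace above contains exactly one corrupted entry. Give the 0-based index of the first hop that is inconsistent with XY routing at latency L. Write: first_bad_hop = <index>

  1: Δx=+1 Δy=+0 Δt=10 [BAD: Δcyc=10≠L]

first_bad_hop = 1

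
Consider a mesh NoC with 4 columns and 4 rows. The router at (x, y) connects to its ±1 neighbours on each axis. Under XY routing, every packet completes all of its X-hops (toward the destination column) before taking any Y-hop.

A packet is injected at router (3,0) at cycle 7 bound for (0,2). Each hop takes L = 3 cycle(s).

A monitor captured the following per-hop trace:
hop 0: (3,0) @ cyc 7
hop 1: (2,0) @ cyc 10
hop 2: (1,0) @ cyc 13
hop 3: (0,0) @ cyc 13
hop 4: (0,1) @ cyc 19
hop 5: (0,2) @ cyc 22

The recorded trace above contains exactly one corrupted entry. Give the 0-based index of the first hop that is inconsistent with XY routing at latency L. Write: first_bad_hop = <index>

check 1→ d=(-1,0) cyc+3: ok
check 2→ d=(-1,0) cyc+3: ok
check 3→ d=(-1,0) cyc+0: BAD: Δcyc=0≠L

first_bad_hop = 3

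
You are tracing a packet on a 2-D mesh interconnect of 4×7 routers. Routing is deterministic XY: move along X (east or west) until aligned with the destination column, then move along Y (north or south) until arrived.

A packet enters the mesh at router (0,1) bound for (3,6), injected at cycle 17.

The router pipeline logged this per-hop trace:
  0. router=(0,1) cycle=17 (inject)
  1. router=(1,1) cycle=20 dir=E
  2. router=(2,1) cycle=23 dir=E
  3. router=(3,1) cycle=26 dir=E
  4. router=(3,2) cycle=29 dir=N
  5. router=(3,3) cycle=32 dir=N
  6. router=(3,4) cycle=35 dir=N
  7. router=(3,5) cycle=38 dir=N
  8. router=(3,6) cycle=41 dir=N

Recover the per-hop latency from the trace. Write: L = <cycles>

L = 3

From hop 0 (17) to hop 1 (20): +3 cycles.
That increment is L by definition: L = 3.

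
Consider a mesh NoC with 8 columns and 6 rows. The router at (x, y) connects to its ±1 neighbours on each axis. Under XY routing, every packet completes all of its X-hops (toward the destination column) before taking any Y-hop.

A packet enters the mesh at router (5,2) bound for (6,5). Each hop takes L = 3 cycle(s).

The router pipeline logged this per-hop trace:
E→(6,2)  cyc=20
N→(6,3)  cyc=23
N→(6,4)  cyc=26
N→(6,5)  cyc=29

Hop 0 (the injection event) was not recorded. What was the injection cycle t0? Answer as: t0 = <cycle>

cyc[1] = 20 and cyc[k] = t0 + k·L for every k.
Therefore t0 = 20 − L = 17.

t0 = 17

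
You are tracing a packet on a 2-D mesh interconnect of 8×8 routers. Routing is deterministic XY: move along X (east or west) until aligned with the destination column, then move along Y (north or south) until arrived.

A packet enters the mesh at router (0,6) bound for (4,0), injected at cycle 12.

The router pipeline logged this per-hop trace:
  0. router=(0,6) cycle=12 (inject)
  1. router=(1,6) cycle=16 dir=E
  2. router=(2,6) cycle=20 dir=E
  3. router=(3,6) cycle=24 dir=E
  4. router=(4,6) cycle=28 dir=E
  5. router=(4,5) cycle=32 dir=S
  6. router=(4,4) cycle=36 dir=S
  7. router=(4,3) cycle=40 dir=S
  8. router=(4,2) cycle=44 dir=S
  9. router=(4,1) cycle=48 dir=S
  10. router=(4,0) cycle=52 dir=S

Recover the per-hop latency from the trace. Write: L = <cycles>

Between hops 0 and 1 the cycle counter advances 16 − 12 = 4.
That increment is L by definition: L = 4.

L = 4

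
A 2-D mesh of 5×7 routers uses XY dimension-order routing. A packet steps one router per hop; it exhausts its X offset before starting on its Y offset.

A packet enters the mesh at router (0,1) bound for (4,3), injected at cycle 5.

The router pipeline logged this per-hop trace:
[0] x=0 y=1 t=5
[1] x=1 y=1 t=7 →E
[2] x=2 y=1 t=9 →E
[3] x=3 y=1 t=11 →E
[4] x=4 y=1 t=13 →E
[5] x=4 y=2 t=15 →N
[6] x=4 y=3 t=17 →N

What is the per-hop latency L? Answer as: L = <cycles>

L = 2

cyc[1] − cyc[0] = 7 − 5 = 2.
That increment is L by definition: L = 2.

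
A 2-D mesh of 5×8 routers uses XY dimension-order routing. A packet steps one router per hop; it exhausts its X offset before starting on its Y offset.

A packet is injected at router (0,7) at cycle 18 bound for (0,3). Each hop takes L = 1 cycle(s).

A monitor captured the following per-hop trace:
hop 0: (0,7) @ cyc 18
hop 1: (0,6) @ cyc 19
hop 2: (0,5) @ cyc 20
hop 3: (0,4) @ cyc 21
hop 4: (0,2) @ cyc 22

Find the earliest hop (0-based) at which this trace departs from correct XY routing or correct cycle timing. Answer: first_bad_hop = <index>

hop 1: step (+0,-1), +1 cyc — ok
hop 2: step (+0,-1), +1 cyc — ok
hop 3: step (+0,-1), +1 cyc — ok
hop 4: step (+0,-2), +1 cyc — BAD: non-unit step

first_bad_hop = 4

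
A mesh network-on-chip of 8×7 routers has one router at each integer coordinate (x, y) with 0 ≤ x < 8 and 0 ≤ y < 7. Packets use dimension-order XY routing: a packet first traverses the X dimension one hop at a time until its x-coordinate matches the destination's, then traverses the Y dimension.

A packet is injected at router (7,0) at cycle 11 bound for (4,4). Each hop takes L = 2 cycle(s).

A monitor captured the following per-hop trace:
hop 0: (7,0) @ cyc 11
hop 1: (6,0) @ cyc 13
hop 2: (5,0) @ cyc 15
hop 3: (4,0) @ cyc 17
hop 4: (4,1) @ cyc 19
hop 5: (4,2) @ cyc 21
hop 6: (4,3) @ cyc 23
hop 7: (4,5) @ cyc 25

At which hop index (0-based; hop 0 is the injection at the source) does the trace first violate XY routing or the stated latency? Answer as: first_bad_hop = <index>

  1: Δx=-1 Δy=+0 Δt=2 [ok]
  2: Δx=-1 Δy=+0 Δt=2 [ok]
  3: Δx=-1 Δy=+0 Δt=2 [ok]
  4: Δx=+0 Δy=+1 Δt=2 [ok]
  5: Δx=+0 Δy=+1 Δt=2 [ok]
  6: Δx=+0 Δy=+1 Δt=2 [ok]
  7: Δx=+0 Δy=+2 Δt=2 [BAD: non-unit step]

first_bad_hop = 7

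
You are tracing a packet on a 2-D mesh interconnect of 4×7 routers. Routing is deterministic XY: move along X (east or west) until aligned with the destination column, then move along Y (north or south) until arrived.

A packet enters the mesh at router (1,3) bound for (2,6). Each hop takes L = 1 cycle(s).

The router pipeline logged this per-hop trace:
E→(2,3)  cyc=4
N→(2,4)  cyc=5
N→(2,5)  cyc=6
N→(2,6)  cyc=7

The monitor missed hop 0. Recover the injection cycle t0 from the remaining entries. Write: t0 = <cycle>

cyc[1] = 4 and cyc[k] = t0 + k·L for every k.
Subtract one hop: t0 = 4 − 1 = 3.

t0 = 3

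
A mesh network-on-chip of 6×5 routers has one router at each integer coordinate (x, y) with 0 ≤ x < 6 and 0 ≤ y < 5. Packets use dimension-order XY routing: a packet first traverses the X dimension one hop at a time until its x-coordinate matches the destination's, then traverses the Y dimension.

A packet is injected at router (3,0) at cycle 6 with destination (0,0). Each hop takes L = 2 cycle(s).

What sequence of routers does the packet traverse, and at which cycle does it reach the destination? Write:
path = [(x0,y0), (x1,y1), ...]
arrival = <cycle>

path = [(3,0), (2,0), (1,0), (0,0)]
arrival = 12

  0. router=(3,0) cycle=6 (inject)
  1. router=(2,0) cycle=8 dir=W
  2. router=(1,0) cycle=10 dir=W
  3. router=(0,0) cycle=12 dir=W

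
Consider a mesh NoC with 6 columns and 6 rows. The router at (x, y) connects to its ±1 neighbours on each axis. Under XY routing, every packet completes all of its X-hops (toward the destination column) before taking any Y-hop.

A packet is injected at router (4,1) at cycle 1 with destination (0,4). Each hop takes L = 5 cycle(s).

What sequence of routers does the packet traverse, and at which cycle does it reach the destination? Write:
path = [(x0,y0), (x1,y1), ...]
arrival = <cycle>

#0 — 4,1 | c1
#1 — 3,1 | c6 | W
#2 — 2,1 | c11 | W
#3 — 1,1 | c16 | W
#4 — 0,1 | c21 | W
#5 — 0,2 | c26 | N
#6 — 0,3 | c31 | N
#7 — 0,4 | c36 | N

path = [(4,1), (3,1), (2,1), (1,1), (0,1), (0,2), (0,3), (0,4)]
arrival = 36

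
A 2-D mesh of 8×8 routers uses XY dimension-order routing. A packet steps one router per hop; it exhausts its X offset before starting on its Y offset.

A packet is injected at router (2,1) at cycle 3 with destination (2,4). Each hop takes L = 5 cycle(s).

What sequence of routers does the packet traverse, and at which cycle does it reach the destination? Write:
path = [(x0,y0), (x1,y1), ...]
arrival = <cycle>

path = [(2,1), (2,2), (2,3), (2,4)]
arrival = 18

hop 0: (2,1) @ cyc 3
hop 1: (2,2) @ cyc 8  [N]
hop 2: (2,3) @ cyc 13  [N]
hop 3: (2,4) @ cyc 18  [N]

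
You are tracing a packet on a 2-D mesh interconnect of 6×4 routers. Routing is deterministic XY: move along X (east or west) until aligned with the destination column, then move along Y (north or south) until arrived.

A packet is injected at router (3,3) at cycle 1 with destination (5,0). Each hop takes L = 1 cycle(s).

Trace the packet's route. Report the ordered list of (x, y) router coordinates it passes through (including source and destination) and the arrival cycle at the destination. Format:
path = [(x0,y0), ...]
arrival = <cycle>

t=1: at (3,3)
t=2: at (4,3) after E
t=3: at (5,3) after E
t=4: at (5,2) after S
t=5: at (5,1) after S
t=6: at (5,0) after S

path = [(3,3), (4,3), (5,3), (5,2), (5,1), (5,0)]
arrival = 6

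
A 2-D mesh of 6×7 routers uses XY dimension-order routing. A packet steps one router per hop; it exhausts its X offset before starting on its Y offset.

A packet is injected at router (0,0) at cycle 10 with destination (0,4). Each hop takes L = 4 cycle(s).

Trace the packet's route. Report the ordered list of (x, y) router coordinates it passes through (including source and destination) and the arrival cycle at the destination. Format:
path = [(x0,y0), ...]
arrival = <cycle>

path = [(0,0), (0,1), (0,2), (0,3), (0,4)]
arrival = 26

[0] x=0 y=0 t=10
[1] x=0 y=1 t=14 →N
[2] x=0 y=2 t=18 →N
[3] x=0 y=3 t=22 →N
[4] x=0 y=4 t=26 →N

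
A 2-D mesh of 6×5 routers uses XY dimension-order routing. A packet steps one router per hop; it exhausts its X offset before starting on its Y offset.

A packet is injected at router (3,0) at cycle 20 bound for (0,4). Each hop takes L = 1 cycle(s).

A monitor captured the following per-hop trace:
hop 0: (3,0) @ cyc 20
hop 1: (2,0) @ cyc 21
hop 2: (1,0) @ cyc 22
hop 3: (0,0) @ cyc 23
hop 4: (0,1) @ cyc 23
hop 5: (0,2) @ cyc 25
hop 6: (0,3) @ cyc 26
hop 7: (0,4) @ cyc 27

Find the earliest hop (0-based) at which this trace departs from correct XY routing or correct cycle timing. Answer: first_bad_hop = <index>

hop 1: step (-1,+0), +1 cyc — ok
hop 2: step (-1,+0), +1 cyc — ok
hop 3: step (-1,+0), +1 cyc — ok
hop 4: step (+0,+1), +0 cyc — BAD: Δcyc=0≠L

first_bad_hop = 4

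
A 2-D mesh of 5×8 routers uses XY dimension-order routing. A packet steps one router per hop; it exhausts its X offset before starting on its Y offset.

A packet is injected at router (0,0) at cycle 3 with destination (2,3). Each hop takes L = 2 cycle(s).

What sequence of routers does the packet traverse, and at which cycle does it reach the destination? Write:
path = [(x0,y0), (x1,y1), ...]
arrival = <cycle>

path = [(0,0), (1,0), (2,0), (2,1), (2,2), (2,3)]
arrival = 13

[0] x=0 y=0 t=3
[1] x=1 y=0 t=5 →E
[2] x=2 y=0 t=7 →E
[3] x=2 y=1 t=9 →N
[4] x=2 y=2 t=11 →N
[5] x=2 y=3 t=13 →N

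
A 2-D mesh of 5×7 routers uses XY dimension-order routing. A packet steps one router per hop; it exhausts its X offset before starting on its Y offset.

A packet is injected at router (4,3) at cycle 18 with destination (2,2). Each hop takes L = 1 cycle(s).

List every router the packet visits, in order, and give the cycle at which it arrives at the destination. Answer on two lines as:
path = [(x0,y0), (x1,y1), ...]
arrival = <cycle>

hop 0: (4,3) @ cyc 18
hop 1: (3,3) @ cyc 19  [W]
hop 2: (2,3) @ cyc 20  [W]
hop 3: (2,2) @ cyc 21  [S]

path = [(4,3), (3,3), (2,3), (2,2)]
arrival = 21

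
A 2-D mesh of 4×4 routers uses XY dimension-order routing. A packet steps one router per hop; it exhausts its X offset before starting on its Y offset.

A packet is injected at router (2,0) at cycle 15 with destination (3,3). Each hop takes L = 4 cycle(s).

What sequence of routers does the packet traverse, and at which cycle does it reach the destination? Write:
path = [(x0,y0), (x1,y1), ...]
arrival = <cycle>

hop 0: (2,0) @ cyc 15
hop 1: (3,0) @ cyc 19  [E]
hop 2: (3,1) @ cyc 23  [N]
hop 3: (3,2) @ cyc 27  [N]
hop 4: (3,3) @ cyc 31  [N]

path = [(2,0), (3,0), (3,1), (3,2), (3,3)]
arrival = 31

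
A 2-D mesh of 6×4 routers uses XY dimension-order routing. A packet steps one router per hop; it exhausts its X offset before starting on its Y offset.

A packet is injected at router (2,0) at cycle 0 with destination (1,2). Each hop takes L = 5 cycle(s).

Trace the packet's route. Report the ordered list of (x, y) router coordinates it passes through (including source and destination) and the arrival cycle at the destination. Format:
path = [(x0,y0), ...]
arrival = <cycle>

t=0: at (2,0)
t=5: at (1,0) after W
t=10: at (1,1) after N
t=15: at (1,2) after N

path = [(2,0), (1,0), (1,1), (1,2)]
arrival = 15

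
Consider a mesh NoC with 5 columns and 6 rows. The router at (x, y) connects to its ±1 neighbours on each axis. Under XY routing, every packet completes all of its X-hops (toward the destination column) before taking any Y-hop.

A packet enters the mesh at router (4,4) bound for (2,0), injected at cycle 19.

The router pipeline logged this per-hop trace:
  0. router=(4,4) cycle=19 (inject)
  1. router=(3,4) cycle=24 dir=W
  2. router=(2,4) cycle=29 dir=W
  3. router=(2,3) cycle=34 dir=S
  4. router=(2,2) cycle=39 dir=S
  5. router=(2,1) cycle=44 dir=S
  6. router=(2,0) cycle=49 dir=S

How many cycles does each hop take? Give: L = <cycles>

cyc[1] − cyc[0] = 24 − 19 = 5.
Per-hop latency L = Δcyc = 5.

L = 5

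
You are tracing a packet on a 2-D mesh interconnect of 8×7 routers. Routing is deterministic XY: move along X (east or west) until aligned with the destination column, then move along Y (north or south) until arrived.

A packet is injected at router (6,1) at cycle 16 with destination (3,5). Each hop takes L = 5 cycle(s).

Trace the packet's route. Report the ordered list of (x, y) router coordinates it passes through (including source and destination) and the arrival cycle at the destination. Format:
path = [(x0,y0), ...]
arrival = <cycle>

path = [(6,1), (5,1), (4,1), (3,1), (3,2), (3,3), (3,4), (3,5)]
arrival = 51

  0. router=(6,1) cycle=16 (inject)
  1. router=(5,1) cycle=21 dir=W
  2. router=(4,1) cycle=26 dir=W
  3. router=(3,1) cycle=31 dir=W
  4. router=(3,2) cycle=36 dir=N
  5. router=(3,3) cycle=41 dir=N
  6. router=(3,4) cycle=46 dir=N
  7. router=(3,5) cycle=51 dir=N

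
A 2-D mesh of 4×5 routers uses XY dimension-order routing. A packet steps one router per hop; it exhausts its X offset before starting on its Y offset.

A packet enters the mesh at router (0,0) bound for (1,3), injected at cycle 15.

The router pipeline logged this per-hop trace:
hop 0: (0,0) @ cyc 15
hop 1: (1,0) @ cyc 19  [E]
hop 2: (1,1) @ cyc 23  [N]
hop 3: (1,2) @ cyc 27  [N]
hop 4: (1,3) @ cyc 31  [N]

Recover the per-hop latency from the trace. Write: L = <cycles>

L = 4

cyc[1] − cyc[0] = 19 − 15 = 4.
One hop costs L cycles, so L = 4.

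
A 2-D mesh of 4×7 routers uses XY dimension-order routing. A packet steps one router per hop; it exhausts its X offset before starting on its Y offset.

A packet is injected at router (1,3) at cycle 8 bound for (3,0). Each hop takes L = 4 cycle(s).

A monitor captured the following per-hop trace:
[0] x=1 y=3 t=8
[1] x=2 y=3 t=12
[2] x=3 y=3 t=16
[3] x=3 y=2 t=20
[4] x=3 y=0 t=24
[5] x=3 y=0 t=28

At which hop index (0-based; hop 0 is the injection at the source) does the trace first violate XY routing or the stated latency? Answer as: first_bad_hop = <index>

hop 1: step (+1,+0), +4 cyc — ok
hop 2: step (+1,+0), +4 cyc — ok
hop 3: step (+0,-1), +4 cyc — ok
hop 4: step (+0,-2), +4 cyc — BAD: non-unit step

first_bad_hop = 4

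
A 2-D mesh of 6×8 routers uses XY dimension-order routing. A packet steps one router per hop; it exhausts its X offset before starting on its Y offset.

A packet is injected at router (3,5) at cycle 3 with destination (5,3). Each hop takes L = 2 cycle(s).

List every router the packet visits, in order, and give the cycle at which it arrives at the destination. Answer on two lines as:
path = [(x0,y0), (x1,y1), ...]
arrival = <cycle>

path = [(3,5), (4,5), (5,5), (5,4), (5,3)]
arrival = 11

#0 — 3,5 | c3
#1 — 4,5 | c5 | E
#2 — 5,5 | c7 | E
#3 — 5,4 | c9 | S
#4 — 5,3 | c11 | S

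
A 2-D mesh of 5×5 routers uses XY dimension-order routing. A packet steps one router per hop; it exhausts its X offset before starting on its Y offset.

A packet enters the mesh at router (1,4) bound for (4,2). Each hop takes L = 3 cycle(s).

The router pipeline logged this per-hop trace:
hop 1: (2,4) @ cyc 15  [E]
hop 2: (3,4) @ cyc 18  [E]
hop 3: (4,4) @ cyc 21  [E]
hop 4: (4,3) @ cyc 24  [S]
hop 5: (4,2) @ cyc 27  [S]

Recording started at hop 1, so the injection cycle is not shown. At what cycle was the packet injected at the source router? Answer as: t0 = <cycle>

t0 = 12

cyc[1] = 15 and cyc[k] = t0 + k·L for every k.
t0 = cyc[1] − L = 15 − 3 = 12.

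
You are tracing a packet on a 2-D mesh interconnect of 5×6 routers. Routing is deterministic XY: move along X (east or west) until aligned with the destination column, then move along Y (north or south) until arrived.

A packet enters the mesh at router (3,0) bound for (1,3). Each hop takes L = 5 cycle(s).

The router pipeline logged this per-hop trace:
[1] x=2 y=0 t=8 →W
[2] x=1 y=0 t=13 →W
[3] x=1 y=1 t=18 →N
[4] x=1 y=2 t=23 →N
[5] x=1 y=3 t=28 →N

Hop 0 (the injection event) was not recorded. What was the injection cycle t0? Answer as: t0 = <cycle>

The first recorded entry is hop 1 at cycle 8.
Subtract one hop: t0 = 8 − 5 = 3.

t0 = 3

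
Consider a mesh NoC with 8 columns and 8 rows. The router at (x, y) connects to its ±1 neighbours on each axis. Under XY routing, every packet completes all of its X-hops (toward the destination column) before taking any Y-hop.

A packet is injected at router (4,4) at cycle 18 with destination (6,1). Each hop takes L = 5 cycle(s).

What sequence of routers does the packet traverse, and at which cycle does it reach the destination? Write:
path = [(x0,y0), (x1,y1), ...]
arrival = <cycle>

path = [(4,4), (5,4), (6,4), (6,3), (6,2), (6,1)]
arrival = 43

hop 0: (4,4) @ cyc 18
hop 1: (5,4) @ cyc 23  [E]
hop 2: (6,4) @ cyc 28  [E]
hop 3: (6,3) @ cyc 33  [S]
hop 4: (6,2) @ cyc 38  [S]
hop 5: (6,1) @ cyc 43  [S]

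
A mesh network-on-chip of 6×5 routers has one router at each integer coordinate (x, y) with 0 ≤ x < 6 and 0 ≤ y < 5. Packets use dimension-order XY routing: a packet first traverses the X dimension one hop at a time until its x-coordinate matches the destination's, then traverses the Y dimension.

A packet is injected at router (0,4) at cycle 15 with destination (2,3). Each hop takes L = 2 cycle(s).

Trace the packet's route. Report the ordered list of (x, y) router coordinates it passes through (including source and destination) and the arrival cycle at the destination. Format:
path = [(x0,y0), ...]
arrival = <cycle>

path = [(0,4), (1,4), (2,4), (2,3)]
arrival = 21

t=15: at (0,4)
t=17: at (1,4) after E
t=19: at (2,4) after E
t=21: at (2,3) after S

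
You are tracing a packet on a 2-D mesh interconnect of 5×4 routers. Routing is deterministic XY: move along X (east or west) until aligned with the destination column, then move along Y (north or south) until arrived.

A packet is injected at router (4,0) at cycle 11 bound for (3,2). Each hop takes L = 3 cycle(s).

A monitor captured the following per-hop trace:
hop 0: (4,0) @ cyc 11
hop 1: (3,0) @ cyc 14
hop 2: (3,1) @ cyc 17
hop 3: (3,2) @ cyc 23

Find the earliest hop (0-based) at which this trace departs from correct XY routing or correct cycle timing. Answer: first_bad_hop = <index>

first_bad_hop = 3

hop 1: step (-1,+0), +3 cyc — ok
hop 2: step (+0,+1), +3 cyc — ok
hop 3: step (+0,+1), +6 cyc — BAD: Δcyc=6≠L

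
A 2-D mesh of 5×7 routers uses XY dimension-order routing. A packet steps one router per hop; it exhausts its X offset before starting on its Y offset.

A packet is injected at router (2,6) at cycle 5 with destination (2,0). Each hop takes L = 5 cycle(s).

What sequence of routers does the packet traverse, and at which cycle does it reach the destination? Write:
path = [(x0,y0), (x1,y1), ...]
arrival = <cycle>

  0. router=(2,6) cycle=5 (inject)
  1. router=(2,5) cycle=10 dir=S
  2. router=(2,4) cycle=15 dir=S
  3. router=(2,3) cycle=20 dir=S
  4. router=(2,2) cycle=25 dir=S
  5. router=(2,1) cycle=30 dir=S
  6. router=(2,0) cycle=35 dir=S

path = [(2,6), (2,5), (2,4), (2,3), (2,2), (2,1), (2,0)]
arrival = 35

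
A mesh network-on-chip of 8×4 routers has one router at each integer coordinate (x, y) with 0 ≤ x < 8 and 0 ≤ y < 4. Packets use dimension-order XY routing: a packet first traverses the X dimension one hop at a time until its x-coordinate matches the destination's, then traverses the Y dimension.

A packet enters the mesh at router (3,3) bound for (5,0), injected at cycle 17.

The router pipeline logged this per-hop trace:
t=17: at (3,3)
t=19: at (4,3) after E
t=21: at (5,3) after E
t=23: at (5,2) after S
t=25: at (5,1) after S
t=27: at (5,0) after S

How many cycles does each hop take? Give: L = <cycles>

L = 2

Δcyc across hop 0→1: 19 − 17 = 2.
That increment is L by definition: L = 2.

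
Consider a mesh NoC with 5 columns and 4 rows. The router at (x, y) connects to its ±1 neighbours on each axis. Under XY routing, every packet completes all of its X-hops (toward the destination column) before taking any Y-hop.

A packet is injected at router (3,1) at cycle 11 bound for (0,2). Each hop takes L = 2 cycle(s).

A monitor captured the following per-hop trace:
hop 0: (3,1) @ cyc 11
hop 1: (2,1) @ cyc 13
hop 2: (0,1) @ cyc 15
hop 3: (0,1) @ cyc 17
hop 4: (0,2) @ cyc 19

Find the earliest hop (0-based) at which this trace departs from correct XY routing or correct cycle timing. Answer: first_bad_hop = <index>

hop 1: step (-1,+0), +2 cyc — ok
hop 2: step (-2,+0), +2 cyc — BAD: non-unit step

first_bad_hop = 2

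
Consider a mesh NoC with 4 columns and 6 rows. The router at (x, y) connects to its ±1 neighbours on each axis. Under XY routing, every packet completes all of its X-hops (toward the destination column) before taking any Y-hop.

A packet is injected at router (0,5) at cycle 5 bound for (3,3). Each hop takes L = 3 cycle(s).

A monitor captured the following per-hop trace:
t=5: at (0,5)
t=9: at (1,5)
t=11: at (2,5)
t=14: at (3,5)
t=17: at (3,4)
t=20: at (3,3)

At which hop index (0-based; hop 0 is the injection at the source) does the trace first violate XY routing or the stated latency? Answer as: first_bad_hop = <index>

first_bad_hop = 1

  1: Δx=+1 Δy=+0 Δt=4 [BAD: Δcyc=4≠L]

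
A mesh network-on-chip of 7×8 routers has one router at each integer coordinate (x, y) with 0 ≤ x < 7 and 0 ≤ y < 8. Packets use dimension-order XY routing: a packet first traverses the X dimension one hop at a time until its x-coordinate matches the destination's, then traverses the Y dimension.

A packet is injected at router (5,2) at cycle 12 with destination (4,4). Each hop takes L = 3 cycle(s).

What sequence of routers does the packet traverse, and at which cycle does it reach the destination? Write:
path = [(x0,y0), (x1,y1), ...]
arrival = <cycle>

path = [(5,2), (4,2), (4,3), (4,4)]
arrival = 21

#0 — 5,2 | c12
#1 — 4,2 | c15 | W
#2 — 4,3 | c18 | N
#3 — 4,4 | c21 | N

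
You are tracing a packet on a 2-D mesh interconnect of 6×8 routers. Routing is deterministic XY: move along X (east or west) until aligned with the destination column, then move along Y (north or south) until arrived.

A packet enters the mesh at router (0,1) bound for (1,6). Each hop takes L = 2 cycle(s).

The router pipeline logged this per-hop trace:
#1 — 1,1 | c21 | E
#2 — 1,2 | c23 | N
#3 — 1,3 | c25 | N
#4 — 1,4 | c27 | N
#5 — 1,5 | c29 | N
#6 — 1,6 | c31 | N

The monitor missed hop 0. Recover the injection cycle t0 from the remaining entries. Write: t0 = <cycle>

t0 = 19

At hop 1 the cycle is 21; in general cyc_k = t0 + kL.
Therefore t0 = 21 − L = 19.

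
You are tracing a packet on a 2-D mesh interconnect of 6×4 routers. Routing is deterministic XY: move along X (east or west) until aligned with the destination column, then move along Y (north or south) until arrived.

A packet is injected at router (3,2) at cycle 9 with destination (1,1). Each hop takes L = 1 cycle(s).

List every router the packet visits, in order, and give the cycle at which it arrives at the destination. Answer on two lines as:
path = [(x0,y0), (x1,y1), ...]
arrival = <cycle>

path = [(3,2), (2,2), (1,2), (1,1)]
arrival = 12

hop 0: (3,2) @ cyc 9
hop 1: (2,2) @ cyc 10  [W]
hop 2: (1,2) @ cyc 11  [W]
hop 3: (1,1) @ cyc 12  [S]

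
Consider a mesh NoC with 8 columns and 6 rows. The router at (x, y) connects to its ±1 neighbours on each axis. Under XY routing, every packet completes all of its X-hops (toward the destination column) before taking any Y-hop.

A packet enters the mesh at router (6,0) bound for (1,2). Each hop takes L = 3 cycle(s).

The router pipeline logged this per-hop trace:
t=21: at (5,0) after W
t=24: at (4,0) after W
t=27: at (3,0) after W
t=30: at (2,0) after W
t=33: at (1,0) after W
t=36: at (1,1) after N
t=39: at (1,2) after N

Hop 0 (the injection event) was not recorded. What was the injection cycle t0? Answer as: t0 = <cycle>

t0 = 18

The first recorded entry is hop 1 at cycle 21.
Subtract one hop: t0 = 21 − 3 = 18.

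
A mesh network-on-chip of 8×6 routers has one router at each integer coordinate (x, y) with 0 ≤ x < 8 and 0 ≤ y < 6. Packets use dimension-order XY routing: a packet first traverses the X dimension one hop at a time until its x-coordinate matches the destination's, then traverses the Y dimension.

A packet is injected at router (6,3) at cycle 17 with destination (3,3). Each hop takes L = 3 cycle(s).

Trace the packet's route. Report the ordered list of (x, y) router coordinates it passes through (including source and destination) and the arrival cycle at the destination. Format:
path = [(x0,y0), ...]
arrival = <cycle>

hop 0: (6,3) @ cyc 17
hop 1: (5,3) @ cyc 20  [W]
hop 2: (4,3) @ cyc 23  [W]
hop 3: (3,3) @ cyc 26  [W]

path = [(6,3), (5,3), (4,3), (3,3)]
arrival = 26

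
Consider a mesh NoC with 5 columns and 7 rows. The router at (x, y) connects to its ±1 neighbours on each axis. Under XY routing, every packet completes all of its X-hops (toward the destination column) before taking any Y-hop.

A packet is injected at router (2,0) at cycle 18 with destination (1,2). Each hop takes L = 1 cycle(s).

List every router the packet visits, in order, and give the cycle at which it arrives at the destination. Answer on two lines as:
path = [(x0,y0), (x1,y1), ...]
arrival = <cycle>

t=18: at (2,0)
t=19: at (1,0) after W
t=20: at (1,1) after N
t=21: at (1,2) after N

path = [(2,0), (1,0), (1,1), (1,2)]
arrival = 21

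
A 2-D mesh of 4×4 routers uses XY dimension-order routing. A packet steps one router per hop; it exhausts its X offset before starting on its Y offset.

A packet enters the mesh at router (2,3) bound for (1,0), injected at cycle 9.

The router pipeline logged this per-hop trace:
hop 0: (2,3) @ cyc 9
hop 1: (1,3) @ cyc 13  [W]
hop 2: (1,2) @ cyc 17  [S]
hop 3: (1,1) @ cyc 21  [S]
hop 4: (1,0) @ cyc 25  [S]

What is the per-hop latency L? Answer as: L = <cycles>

From hop 0 (9) to hop 1 (13): +4 cycles.
Per-hop latency L = Δcyc = 4.

L = 4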